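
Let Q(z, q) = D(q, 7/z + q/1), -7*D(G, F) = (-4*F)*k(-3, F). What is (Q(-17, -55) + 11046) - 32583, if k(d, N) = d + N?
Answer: -39827727/2023 ≈ -19687.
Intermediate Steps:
k(d, N) = N + d
D(G, F) = 4*F*(-3 + F)/7 (D(G, F) = -(-4*F)*(F - 3)/7 = -(-4*F)*(-3 + F)/7 = -(-4)*F*(-3 + F)/7 = 4*F*(-3 + F)/7)
Q(z, q) = 4*(q + 7/z)*(-3 + q + 7/z)/7 (Q(z, q) = 4*(7/z + q/1)*(-3 + (7/z + q/1))/7 = 4*(7/z + q*1)*(-3 + (7/z + q*1))/7 = 4*(7/z + q)*(-3 + (7/z + q))/7 = 4*(q + 7/z)*(-3 + (q + 7/z))/7 = 4*(q + 7/z)*(-3 + q + 7/z)/7)
(Q(-17, -55) + 11046) - 32583 = ((4/7)*(7 - 55*(-17))*(7 - 17*(-3 - 55))/(-17)² + 11046) - 32583 = ((4/7)*(1/289)*(7 + 935)*(7 - 17*(-58)) + 11046) - 32583 = ((4/7)*(1/289)*942*(7 + 986) + 11046) - 32583 = ((4/7)*(1/289)*942*993 + 11046) - 32583 = (3741624/2023 + 11046) - 32583 = 26087682/2023 - 32583 = -39827727/2023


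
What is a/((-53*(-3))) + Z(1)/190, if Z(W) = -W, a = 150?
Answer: 9447/10070 ≈ 0.93813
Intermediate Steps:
a/((-53*(-3))) + Z(1)/190 = 150/((-53*(-3))) - 1*1/190 = 150/159 - 1*1/190 = 150*(1/159) - 1/190 = 50/53 - 1/190 = 9447/10070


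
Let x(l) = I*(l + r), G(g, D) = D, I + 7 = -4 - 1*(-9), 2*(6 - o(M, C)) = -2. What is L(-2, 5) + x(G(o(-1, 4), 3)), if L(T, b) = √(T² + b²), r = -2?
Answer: -2 + √29 ≈ 3.3852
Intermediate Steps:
o(M, C) = 7 (o(M, C) = 6 - ½*(-2) = 6 + 1 = 7)
I = -2 (I = -7 + (-4 - 1*(-9)) = -7 + (-4 + 9) = -7 + 5 = -2)
x(l) = 4 - 2*l (x(l) = -2*(l - 2) = -2*(-2 + l) = 4 - 2*l)
L(-2, 5) + x(G(o(-1, 4), 3)) = √((-2)² + 5²) + (4 - 2*3) = √(4 + 25) + (4 - 6) = √29 - 2 = -2 + √29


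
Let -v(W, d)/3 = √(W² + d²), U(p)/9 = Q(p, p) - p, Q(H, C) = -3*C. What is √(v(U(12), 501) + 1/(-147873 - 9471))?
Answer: √(-9834 - 69629440320*√1945)/39336 ≈ 44.549*I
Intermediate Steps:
U(p) = -36*p (U(p) = 9*(-3*p - p) = 9*(-4*p) = -36*p)
v(W, d) = -3*√(W² + d²)
√(v(U(12), 501) + 1/(-147873 - 9471)) = √(-3*√((-36*12)² + 501²) + 1/(-147873 - 9471)) = √(-3*√((-432)² + 251001) + 1/(-157344)) = √(-3*√(186624 + 251001) - 1/157344) = √(-45*√1945 - 1/157344) = √(-1/157344 - 45*√1945)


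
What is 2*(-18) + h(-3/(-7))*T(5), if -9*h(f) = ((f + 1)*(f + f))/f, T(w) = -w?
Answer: -2168/63 ≈ -34.413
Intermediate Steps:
h(f) = -2/9 - 2*f/9 (h(f) = -(f + 1)*(f + f)/(9*f) = -(1 + f)*(2*f)/(9*f) = -2*f*(1 + f)/(9*f) = -(2 + 2*f)/9 = -2/9 - 2*f/9)
2*(-18) + h(-3/(-7))*T(5) = 2*(-18) + (-2/9 - (-2)/(3*(-7)))*(-1*5) = -36 + (-2/9 - (-2)*(-1)/(3*7))*(-5) = -36 + (-2/9 - 2/9*3/7)*(-5) = -36 + (-2/9 - 2/21)*(-5) = -36 - 20/63*(-5) = -36 + 100/63 = -2168/63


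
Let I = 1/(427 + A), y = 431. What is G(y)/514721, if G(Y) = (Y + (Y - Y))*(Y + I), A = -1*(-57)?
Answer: 89908755/249124964 ≈ 0.36090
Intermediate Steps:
A = 57
I = 1/484 (I = 1/(427 + 57) = 1/484 ≈ 0.0020661)
G(Y) = Y*(1/484 + Y) (G(Y) = (Y + (Y - Y))*(Y + 1/484) = (Y + 0)*(1/484 + Y) = Y*(1/484 + Y))
G(y)/514721 = (431*(1/484 + 431))/514721 = (431*(208605/484))*(1/514721) = (89908755/484)*(1/514721) = 89908755/249124964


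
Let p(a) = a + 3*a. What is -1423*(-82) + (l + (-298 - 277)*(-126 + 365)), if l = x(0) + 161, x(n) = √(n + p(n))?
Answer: -20578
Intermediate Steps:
p(a) = 4*a
x(n) = √5*√n (x(n) = √(n + 4*n) = √(5*n) = √5*√n)
l = 161 (l = √5*√0 + 161 = √5*0 + 161 = 0 + 161 = 161)
-1423*(-82) + (l + (-298 - 277)*(-126 + 365)) = -1423*(-82) + (161 + (-298 - 277)*(-126 + 365)) = 116686 + (161 - 575*239) = 116686 + (161 - 137425) = 116686 - 137264 = -20578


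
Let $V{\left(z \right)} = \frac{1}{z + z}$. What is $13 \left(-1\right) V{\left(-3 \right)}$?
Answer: $\frac{13}{6} \approx 2.1667$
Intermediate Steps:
$V{\left(z \right)} = \frac{1}{2 z}$
$13 \left(-1\right) V{\left(-3 \right)} = 13 \left(-1\right) \frac{1}{2 \left(-3\right)} = - 13 \cdot \frac{1}{2} \left(- \frac{1}{3}\right) = \left(-13\right) \left(- \frac{1}{6}\right) = \frac{13}{6}$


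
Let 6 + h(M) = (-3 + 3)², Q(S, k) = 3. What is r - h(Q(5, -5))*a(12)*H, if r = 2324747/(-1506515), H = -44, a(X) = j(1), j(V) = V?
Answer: -400044707/1506515 ≈ -265.54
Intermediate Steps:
a(X) = 1
h(M) = -6 (h(M) = -6 + (-3 + 3)² = -6 + 0² = -6 + 0 = -6)
r = -2324747/1506515 (r = 2324747*(-1/1506515) = -2324747/1506515 ≈ -1.5431)
r - h(Q(5, -5))*a(12)*H = -2324747/1506515 - (-6*1)*(-44) = -2324747/1506515 - (-6)*(-44) = -2324747/1506515 - 1*264 = -2324747/1506515 - 264 = -400044707/1506515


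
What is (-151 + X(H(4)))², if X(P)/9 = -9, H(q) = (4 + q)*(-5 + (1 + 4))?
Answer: 53824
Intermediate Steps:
H(q) = 0 (H(q) = (4 + q)*(-5 + 5) = (4 + q)*0 = 0)
X(P) = -81 (X(P) = 9*(-9) = -81)
(-151 + X(H(4)))² = (-151 - 81)² = (-232)² = 53824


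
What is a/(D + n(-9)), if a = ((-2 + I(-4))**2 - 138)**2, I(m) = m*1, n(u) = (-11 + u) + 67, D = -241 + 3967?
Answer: 10404/3773 ≈ 2.7575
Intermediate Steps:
D = 3726
n(u) = 56 + u
I(m) = m
a = 10404 (a = ((-2 - 4)**2 - 138)**2 = ((-6)**2 - 138)**2 = (36 - 138)**2 = (-102)**2 = 10404)
a/(D + n(-9)) = 10404/(3726 + (56 - 9)) = 10404/(3726 + 47) = 10404/3773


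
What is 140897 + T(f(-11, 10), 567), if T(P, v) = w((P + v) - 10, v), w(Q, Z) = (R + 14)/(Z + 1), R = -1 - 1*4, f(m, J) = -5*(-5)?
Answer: 80029505/568 ≈ 1.4090e+5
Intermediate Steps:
f(m, J) = 25
R = -5 (R = -1 - 4 = -5)
w(Q, Z) = 9/(1 + Z) (w(Q, Z) = (-5 + 14)/(Z + 1) = 9/(1 + Z))
T(P, v) = 9/(1 + v)
140897 + T(f(-11, 10), 567) = 140897 + 9/(1 + 567) = 140897 + 9/568 = 80029505/568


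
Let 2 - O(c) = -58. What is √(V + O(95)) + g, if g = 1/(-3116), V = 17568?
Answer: -1/3116 + 2*√4407 ≈ 132.77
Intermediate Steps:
O(c) = 60 (O(c) = 2 - 1*(-58) = 2 + 58 = 60)
g = -1/3116 ≈ -0.00032092
√(V + O(95)) + g = √(17568 + 60) - 1/3116 = √17628 - 1/3116 = 2*√4407 - 1/3116 = -1/3116 + 2*√4407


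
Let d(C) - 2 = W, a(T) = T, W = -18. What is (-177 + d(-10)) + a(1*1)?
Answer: -192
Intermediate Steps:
d(C) = -16 (d(C) = 2 - 18 = -16)
(-177 + d(-10)) + a(1*1) = (-177 - 16) + 1*1 = -193 + 1 = -192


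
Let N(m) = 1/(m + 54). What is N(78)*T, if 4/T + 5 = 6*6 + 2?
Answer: 1/1089 ≈ 0.00091827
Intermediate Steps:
T = 4/33 (T = 4/(-5 + (6*6 + 2)) = 4/(-5 + (36 + 2)) = 4/(-5 + 38) = 4/33 ≈ 0.12121)
N(m) = 1/(54 + m)
N(78)*T = (4/33)/(54 + 78) = (4/33)/132 = (1/132)*(4/33) = 1/1089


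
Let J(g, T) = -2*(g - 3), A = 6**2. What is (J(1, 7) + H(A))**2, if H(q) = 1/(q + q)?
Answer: 83521/5184 ≈ 16.111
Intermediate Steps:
A = 36
J(g, T) = 6 - 2*g (J(g, T) = -2*(-3 + g) = 6 - 2*g)
H(q) = 1/(2*q)
(J(1, 7) + H(A))**2 = ((6 - 2*1) + (1/2)/36)**2 = ((6 - 2) + (1/2)*(1/36))**2 = (4 + 1/72)**2 = (289/72)**2 = 83521/5184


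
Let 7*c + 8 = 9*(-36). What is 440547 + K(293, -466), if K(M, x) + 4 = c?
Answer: 3083469/7 ≈ 4.4050e+5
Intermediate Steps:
c = -332/7 (c = -8/7 + (9*(-36))/7 = -8/7 + (⅐)*(-324) = -8/7 - 324/7 = -332/7 ≈ -47.429)
K(M, x) = -360/7 (K(M, x) = -4 - 332/7 = -360/7)
440547 + K(293, -466) = 440547 - 360/7 = 3083469/7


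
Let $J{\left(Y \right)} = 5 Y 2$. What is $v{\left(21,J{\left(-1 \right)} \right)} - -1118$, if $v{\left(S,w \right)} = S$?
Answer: $1139$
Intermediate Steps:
$J{\left(Y \right)} = 10 Y$
$v{\left(21,J{\left(-1 \right)} \right)} - -1118 = 21 - -1118 = 21 + 1118 = 1139$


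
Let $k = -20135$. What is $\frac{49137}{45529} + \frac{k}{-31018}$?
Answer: $\frac{221896171}{128383502} \approx 1.7284$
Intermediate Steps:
$\frac{49137}{45529} + \frac{k}{-31018} = \frac{49137}{45529} - \frac{20135}{-31018} = 49137 \cdot \frac{1}{45529} - - \frac{20135}{31018} = \frac{4467}{4139} + \frac{20135}{31018} = \frac{221896171}{128383502}$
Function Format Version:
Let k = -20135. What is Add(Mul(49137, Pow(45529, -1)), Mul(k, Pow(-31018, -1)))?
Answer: Rational(221896171, 128383502) ≈ 1.7284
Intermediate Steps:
Add(Mul(49137, Pow(45529, -1)), Mul(k, Pow(-31018, -1))) = Add(Mul(49137, Pow(45529, -1)), Mul(-20135, Pow(-31018, -1))) = Add(Mul(49137, Rational(1, 45529)), Mul(-20135, Rational(-1, 31018))) = Add(Rational(4467, 4139), Rational(20135, 31018)) = Rational(221896171, 128383502)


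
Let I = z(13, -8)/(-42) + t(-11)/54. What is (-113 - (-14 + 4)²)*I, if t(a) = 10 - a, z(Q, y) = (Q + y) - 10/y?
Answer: -8591/168 ≈ -51.137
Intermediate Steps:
z(Q, y) = Q + y - 10/y
I = 121/504 (I = (13 - 8 - 10/(-8))/(-42) + (10 - 1*(-11))/54 = (13 - 8 - 10*(-⅛))*(-1/42) + (10 + 11)*(1/54) = (13 - 8 + 5/4)*(-1/42) + 21*(1/54) = (25/4)*(-1/42) + 7/18 = -25/168 + 7/18 = 121/504 ≈ 0.24008)
(-113 - (-14 + 4)²)*I = (-113 - (-14 + 4)²)*(121/504) = (-113 - 1*(-10)²)*(121/504) = (-113 - 1*100)*(121/504) = (-113 - 100)*(121/504) = -213*121/504 = -8591/168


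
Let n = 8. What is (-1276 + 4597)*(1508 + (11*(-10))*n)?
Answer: 2085588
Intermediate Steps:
(-1276 + 4597)*(1508 + (11*(-10))*n) = (-1276 + 4597)*(1508 + (11*(-10))*8) = 3321*(1508 - 110*8) = 3321*(1508 - 880) = 3321*628 = 2085588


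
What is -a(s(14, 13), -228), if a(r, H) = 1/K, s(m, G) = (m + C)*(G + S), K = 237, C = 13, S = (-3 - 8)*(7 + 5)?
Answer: -1/237 ≈ -0.0042194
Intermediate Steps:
S = -132 (S = -11*12 = -132)
s(m, G) = (-132 + G)*(13 + m) (s(m, G) = (m + 13)*(G - 132) = (13 + m)*(-132 + G) = (-132 + G)*(13 + m))
a(r, H) = 1/237
-a(s(14, 13), -228) = -1*1/237 = -1/237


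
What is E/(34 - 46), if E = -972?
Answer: 81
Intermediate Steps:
E/(34 - 46) = -972/(34 - 46) = -972/(-12) = -972*(-1/12) = 81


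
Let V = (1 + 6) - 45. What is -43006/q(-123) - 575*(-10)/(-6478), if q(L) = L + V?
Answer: 138833559/521479 ≈ 266.23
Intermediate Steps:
V = -38 (V = 7 - 45 = -38)
q(L) = -38 + L (q(L) = L - 38 = -38 + L)
-43006/q(-123) - 575*(-10)/(-6478) = -43006/(-38 - 123) - 575*(-10)/(-6478) = -43006/(-161) + 5750*(-1/6478) = -43006*(-1/161) - 2875/3239 = 43006/161 - 2875/3239 = 138833559/521479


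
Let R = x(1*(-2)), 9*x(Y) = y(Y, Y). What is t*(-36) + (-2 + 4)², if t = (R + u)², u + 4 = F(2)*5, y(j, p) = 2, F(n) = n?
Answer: -12508/9 ≈ -1389.8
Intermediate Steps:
x(Y) = 2/9 (x(Y) = (⅑)*2 = 2/9)
R = 2/9 ≈ 0.22222
u = 6 (u = -4 + 2*5 = -4 + 10 = 6)
t = 3136/81 (t = (2/9 + 6)² = (56/9)² = 3136/81 ≈ 38.716)
t*(-36) + (-2 + 4)² = (3136/81)*(-36) + (-2 + 4)² = -12544/9 + 2² = -12544/9 + 4 = -12508/9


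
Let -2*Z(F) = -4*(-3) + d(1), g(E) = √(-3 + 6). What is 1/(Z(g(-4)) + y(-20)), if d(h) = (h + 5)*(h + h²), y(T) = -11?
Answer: -1/23 ≈ -0.043478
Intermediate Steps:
d(h) = (5 + h)*(h + h²)
g(E) = √3
Z(F) = -12 (Z(F) = -(-4*(-3) + 1*(5 + 1² + 6*1))/2 = -(12 + 1*(5 + 1 + 6))/2 = -(12 + 1*12)/2 = -(12 + 12)/2 = -½*24 = -12)
1/(Z(g(-4)) + y(-20)) = 1/(-12 - 11) = 1/(-23) = -1/23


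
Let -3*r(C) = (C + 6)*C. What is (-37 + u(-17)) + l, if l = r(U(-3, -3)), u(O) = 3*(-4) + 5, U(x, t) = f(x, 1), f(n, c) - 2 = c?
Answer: -53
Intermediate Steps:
f(n, c) = 2 + c
U(x, t) = 3 (U(x, t) = 2 + 1 = 3)
u(O) = -7 (u(O) = -12 + 5 = -7)
r(C) = -C*(6 + C)/3 (r(C) = -(C + 6)*C/3 = -(6 + C)*C/3 = -C*(6 + C)/3)
l = -9 (l = -1/3*3*(6 + 3) = -1/3*3*9 = -9)
(-37 + u(-17)) + l = (-37 - 7) - 9 = -44 - 9 = -53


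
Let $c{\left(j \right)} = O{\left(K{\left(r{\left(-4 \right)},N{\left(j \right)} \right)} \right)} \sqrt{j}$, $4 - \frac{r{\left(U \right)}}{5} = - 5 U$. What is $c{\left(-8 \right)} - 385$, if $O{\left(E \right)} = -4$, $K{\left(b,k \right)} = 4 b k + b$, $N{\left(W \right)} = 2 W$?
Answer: $-385 - 8 i \sqrt{2} \approx -385.0 - 11.314 i$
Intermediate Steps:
$r{\left(U \right)} = 20 + 25 U$ ($r{\left(U \right)} = 20 - 5 \left(- 5 U\right) = 20 + 25 U$)
$K{\left(b,k \right)} = b + 4 b k$ ($K{\left(b,k \right)} = 4 b k + b = b + 4 b k$)
$c{\left(j \right)} = - 4 \sqrt{j}$
$c{\left(-8 \right)} - 385 = - 4 \sqrt{-8} - 385 = - 4 \cdot 2 i \sqrt{2} - 385 = - 8 i \sqrt{2} - 385 = -385 - 8 i \sqrt{2}$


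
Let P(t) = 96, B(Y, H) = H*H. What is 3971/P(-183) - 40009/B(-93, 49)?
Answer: 5693507/230496 ≈ 24.701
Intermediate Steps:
B(Y, H) = H²
3971/P(-183) - 40009/B(-93, 49) = 3971/96 - 40009/(49²) = 3971*(1/96) - 40009/2401 = 3971/96 - 40009*1/2401 = 3971/96 - 40009/2401 = 5693507/230496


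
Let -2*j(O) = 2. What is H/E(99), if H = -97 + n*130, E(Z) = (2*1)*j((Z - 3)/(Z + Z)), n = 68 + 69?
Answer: -17713/2 ≈ -8856.5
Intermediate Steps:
j(O) = -1 (j(O) = -½*2 = -1)
n = 137
E(Z) = -2 (E(Z) = (2*1)*(-1) = 2*(-1) = -2)
H = 17713 (H = -97 + 137*130 = -97 + 17810 = 17713)
H/E(99) = 17713/(-2) = 17713*(-½) = -17713/2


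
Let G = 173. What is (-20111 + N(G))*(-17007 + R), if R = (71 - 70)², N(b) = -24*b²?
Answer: 12557349442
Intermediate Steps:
R = 1 (R = 1² = 1)
(-20111 + N(G))*(-17007 + R) = (-20111 - 24*173²)*(-17007 + 1) = (-20111 - 24*29929)*(-17006) = (-20111 - 718296)*(-17006) = -738407*(-17006) = 12557349442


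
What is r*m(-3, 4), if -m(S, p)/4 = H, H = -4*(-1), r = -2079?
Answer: 33264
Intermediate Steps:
H = 4
m(S, p) = -16 (m(S, p) = -4*4 = -16)
r*m(-3, 4) = -2079*(-16) = 33264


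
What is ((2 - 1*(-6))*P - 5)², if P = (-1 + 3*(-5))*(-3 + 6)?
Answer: 151321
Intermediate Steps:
P = -48 (P = (-1 - 15)*3 = -16*3 = -48)
((2 - 1*(-6))*P - 5)² = ((2 - 1*(-6))*(-48) - 5)² = ((2 + 6)*(-48) - 5)² = (8*(-48) - 5)² = (-384 - 5)² = (-389)² = 151321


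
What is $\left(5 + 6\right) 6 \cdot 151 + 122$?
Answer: $10088$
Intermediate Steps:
$\left(5 + 6\right) 6 \cdot 151 + 122 = 11 \cdot 6 \cdot 151 + 122 = 66 \cdot 151 + 122 = 9966 + 122 = 10088$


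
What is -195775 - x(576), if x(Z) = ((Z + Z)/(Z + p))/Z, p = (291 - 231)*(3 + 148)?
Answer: -943243951/4818 ≈ -1.9578e+5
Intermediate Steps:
p = 9060 (p = 60*151 = 9060)
x(Z) = 2/(9060 + Z) (x(Z) = ((Z + Z)/(Z + 9060))/Z = ((2*Z)/(9060 + Z))/Z = (2*Z/(9060 + Z))/Z = 2/(9060 + Z))
-195775 - x(576) = -195775 - 2/(9060 + 576) = -195775 - 2/9636 = -195775 - 1*1/4818 = -195775 - 1/4818 = -943243951/4818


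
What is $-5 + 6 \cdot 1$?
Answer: $1$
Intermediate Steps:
$-5 + 6 \cdot 1 = -5 + 6 = 1$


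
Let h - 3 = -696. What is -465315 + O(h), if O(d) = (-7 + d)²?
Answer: 24685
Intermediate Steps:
h = -693 (h = 3 - 696 = -693)
-465315 + O(h) = -465315 + (-7 - 693)² = -465315 + (-700)² = -465315 + 490000 = 24685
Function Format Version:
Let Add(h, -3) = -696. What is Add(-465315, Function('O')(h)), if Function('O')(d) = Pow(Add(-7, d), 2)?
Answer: 24685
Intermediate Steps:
h = -693 (h = Add(3, -696) = -693)
Add(-465315, Function('O')(h)) = Add(-465315, Pow(Add(-7, -693), 2)) = Add(-465315, Pow(-700, 2)) = Add(-465315, 490000) = 24685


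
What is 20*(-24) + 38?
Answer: -442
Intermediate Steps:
20*(-24) + 38 = -480 + 38 = -442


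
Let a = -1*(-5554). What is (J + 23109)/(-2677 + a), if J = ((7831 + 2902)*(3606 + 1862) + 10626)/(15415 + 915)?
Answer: 6229552/671163 ≈ 9.2817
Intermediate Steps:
a = 5554
J = 5869867/1633 (J = (10733*5468 + 10626)/16330 = (58688044 + 10626)*(1/16330) = 58698670*(1/16330) = 5869867/1633 ≈ 3594.5)
(J + 23109)/(-2677 + a) = (5869867/1633 + 23109)/(-2677 + 5554) = (43606864/1633)/2877 = (43606864/1633)*(1/2877) = 6229552/671163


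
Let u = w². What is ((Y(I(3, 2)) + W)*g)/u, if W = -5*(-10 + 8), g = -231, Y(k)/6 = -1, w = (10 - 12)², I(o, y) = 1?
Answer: -231/4 ≈ -57.750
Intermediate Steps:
w = 4 (w = (-2)² = 4)
Y(k) = -6 (Y(k) = 6*(-1) = -6)
W = 10 (W = -5*(-2) = 10)
u = 16 (u = 4² = 16)
((Y(I(3, 2)) + W)*g)/u = ((-6 + 10)*(-231))/16 = (4*(-231))*(1/16) = -924*1/16 = -231/4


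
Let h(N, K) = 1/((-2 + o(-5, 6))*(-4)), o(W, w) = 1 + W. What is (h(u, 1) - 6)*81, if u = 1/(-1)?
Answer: -3861/8 ≈ -482.63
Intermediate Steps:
u = -1
h(N, K) = 1/24 (h(N, K) = 1/((-2 + (1 - 5))*(-4)) = 1/((-2 - 4)*(-4)) = 1/(-6*(-4)) = 1/24)
(h(u, 1) - 6)*81 = (1/24 - 6)*81 = -143/24*81 = -3861/8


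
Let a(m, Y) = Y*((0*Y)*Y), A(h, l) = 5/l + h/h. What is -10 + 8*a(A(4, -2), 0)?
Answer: -10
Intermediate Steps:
A(h, l) = 1 + 5/l (A(h, l) = 5/l + 1 = 1 + 5/l)
a(m, Y) = 0 (a(m, Y) = Y*(0*Y) = Y*0 = 0)
-10 + 8*a(A(4, -2), 0) = -10 + 8*0 = -10 + 0 = -10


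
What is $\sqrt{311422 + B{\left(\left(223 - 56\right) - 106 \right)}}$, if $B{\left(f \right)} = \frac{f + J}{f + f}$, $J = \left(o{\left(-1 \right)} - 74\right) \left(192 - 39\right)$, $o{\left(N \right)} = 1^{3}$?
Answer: $\frac{6 \sqrt{32179513}}{61} \approx 557.97$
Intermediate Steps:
$o{\left(N \right)} = 1$
$J = -11169$ ($J = \left(1 - 74\right) \left(192 - 39\right) = \left(-73\right) 153 = -11169$)
$B{\left(f \right)} = \frac{-11169 + f}{2 f}$ ($B{\left(f \right)} = \frac{f - 11169}{f + f} = \frac{-11169 + f}{2 f}$)
$\sqrt{311422 + B{\left(\left(223 - 56\right) - 106 \right)}} = \sqrt{311422 + \frac{-11169 + \left(\left(223 - 56\right) - 106\right)}{2 \left(\left(223 - 56\right) - 106\right)}} = \sqrt{311422 + \frac{-11169 + \left(167 - 106\right)}{2 \left(167 - 106\right)}} = \sqrt{311422 + \frac{-11169 + 61}{2 \cdot 61}} = \sqrt{311422 + \frac{1}{2} \cdot \frac{1}{61} \left(-11108\right)} = \sqrt{311422 - \frac{5554}{61}} = \sqrt{\frac{18991188}{61}} = \frac{6 \sqrt{32179513}}{61}$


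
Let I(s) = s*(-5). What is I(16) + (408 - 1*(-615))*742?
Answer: 758986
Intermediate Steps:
I(s) = -5*s
I(16) + (408 - 1*(-615))*742 = -5*16 + (408 - 1*(-615))*742 = -80 + (408 + 615)*742 = -80 + 1023*742 = -80 + 759066 = 758986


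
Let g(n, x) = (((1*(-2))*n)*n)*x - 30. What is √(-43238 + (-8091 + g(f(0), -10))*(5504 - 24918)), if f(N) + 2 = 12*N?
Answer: 4*√9754046 ≈ 12493.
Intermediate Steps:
f(N) = -2 + 12*N
g(n, x) = -30 - 2*x*n² (g(n, x) = ((-2*n)*n)*x - 30 = (-2*n²)*x - 30 = -2*x*n² - 30 = -30 - 2*x*n²)
√(-43238 + (-8091 + g(f(0), -10))*(5504 - 24918)) = √(-43238 + (-8091 + (-30 - 2*(-10)*(-2 + 12*0)²))*(5504 - 24918)) = √(-43238 + (-8091 + (-30 - 2*(-10)*(-2 + 0)²))*(-19414)) = √(-43238 + (-8091 + (-30 - 2*(-10)*(-2)²))*(-19414)) = √(-43238 + (-8091 + (-30 - 2*(-10)*4))*(-19414)) = √(-43238 + (-8091 + (-30 + 80))*(-19414)) = √(-43238 + (-8091 + 50)*(-19414)) = √(-43238 - 8041*(-19414)) = √(-43238 + 156107974) = √156064736 = 4*√9754046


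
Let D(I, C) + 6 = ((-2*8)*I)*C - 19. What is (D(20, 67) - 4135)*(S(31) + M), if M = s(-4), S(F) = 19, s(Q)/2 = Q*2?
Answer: -76800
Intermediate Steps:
s(Q) = 4*Q (s(Q) = 2*(Q*2) = 2*(2*Q) = 4*Q)
M = -16 (M = 4*(-4) = -16)
D(I, C) = -25 - 16*C*I (D(I, C) = -6 + (((-2*8)*I)*C - 19) = -6 + ((-16*I)*C - 19) = -6 + (-16*C*I - 19) = -6 + (-19 - 16*C*I) = -25 - 16*C*I)
(D(20, 67) - 4135)*(S(31) + M) = ((-25 - 16*67*20) - 4135)*(19 - 16) = ((-25 - 21440) - 4135)*3 = (-21465 - 4135)*3 = -25600*3 = -76800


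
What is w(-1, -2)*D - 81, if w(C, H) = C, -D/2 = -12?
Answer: -105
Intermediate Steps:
D = 24 (D = -2*(-12) = 24)
w(-1, -2)*D - 81 = -1*24 - 81 = -24 - 81 = -105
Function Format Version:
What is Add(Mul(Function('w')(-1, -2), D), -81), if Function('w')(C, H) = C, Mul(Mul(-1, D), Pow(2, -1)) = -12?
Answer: -105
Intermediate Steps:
D = 24 (D = Mul(-2, -12) = 24)
Add(Mul(Function('w')(-1, -2), D), -81) = Add(Mul(-1, 24), -81) = Add(-24, -81) = -105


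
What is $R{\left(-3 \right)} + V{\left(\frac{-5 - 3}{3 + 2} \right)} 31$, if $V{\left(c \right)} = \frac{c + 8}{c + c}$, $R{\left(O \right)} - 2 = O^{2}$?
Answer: $-51$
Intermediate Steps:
$R{\left(O \right)} = 2 + O^{2}$
$V{\left(c \right)} = \frac{8 + c}{2 c}$
$R{\left(-3 \right)} + V{\left(\frac{-5 - 3}{3 + 2} \right)} 31 = \left(2 + \left(-3\right)^{2}\right) + \frac{8 + \frac{-5 - 3}{3 + 2}}{2 \frac{-5 - 3}{3 + 2}} \cdot 31 = \left(2 + 9\right) + \frac{8 - \frac{8}{5}}{2 \left(- \frac{8}{5}\right)} 31 = 11 + \frac{8 - \frac{8}{5}}{2 \left(\left(-8\right) \frac{1}{5}\right)} 31 = 11 + \frac{8 - \frac{8}{5}}{2 \left(- \frac{8}{5}\right)} 31 = 11 + \frac{1}{2} \left(- \frac{5}{8}\right) \frac{32}{5} \cdot 31 = 11 - 62 = -51$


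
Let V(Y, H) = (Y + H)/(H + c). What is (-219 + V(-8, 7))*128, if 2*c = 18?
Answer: -28040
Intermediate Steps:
c = 9 (c = (1/2)*18 = 9)
V(Y, H) = (H + Y)/(9 + H) (V(Y, H) = (Y + H)/(H + 9) = (H + Y)/(9 + H))
(-219 + V(-8, 7))*128 = (-219 + (7 - 8)/(9 + 7))*128 = (-219 - 1/16)*128 = -3505/16*128 = -28040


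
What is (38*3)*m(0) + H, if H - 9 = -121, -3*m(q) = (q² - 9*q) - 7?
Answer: 154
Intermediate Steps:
m(q) = 7/3 + 3*q - q²/3 (m(q) = -((q² - 9*q) - 7)/3 = -(-7 + q² - 9*q)/3 = 7/3 + 3*q - q²/3)
H = -112 (H = 9 - 121 = -112)
(38*3)*m(0) + H = (38*3)*(7/3 + 3*0 - ⅓*0²) - 112 = 114*(7/3 + 0 - ⅓*0) - 112 = 114*(7/3 + 0 + 0) - 112 = 114*(7/3) - 112 = 266 - 112 = 154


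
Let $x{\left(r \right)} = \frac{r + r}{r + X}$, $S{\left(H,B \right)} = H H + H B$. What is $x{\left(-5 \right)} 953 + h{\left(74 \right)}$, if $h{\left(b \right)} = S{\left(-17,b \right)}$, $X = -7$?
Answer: $- \frac{1049}{6} \approx -174.83$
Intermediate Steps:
$S{\left(H,B \right)} = H^{2} + B H$
$h{\left(b \right)} = 289 - 17 b$ ($h{\left(b \right)} = - 17 \left(b - 17\right) = - 17 \left(-17 + b\right) = 289 - 17 b$)
$x{\left(r \right)} = \frac{2 r}{-7 + r}$ ($x{\left(r \right)} = \frac{r + r}{r - 7} = \frac{2 r}{-7 + r}$)
$x{\left(-5 \right)} 953 + h{\left(74 \right)} = 2 \left(-5\right) \frac{1}{-7 - 5} \cdot 953 + \left(289 - 1258\right) = 2 \left(-5\right) \frac{1}{-12} \cdot 953 + \left(289 - 1258\right) = 2 \left(-5\right) \left(- \frac{1}{12}\right) 953 - 969 = \frac{5}{6} \cdot 953 - 969 = \frac{4765}{6} - 969 = - \frac{1049}{6}$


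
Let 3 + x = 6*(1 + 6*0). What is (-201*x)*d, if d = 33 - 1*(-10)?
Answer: -25929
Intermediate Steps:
d = 43 (d = 33 + 10 = 43)
x = 3 (x = -3 + 6*(1 + 6*0) = -3 + 6*(1 + 0) = -3 + 6*1 = -3 + 6 = 3)
(-201*x)*d = -201*3*43 = -603*43 = -25929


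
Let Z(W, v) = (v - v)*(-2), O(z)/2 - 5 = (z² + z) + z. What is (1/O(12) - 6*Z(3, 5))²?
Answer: 1/119716 ≈ 8.3531e-6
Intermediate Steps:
O(z) = 10 + 2*z² + 4*z (O(z) = 10 + 2*((z² + z) + z) = 10 + 2*((z + z²) + z) = 10 + 2*(z² + 2*z) = 10 + (2*z² + 4*z) = 10 + 2*z² + 4*z)
Z(W, v) = 0 (Z(W, v) = 0*(-2) = 0)
(1/O(12) - 6*Z(3, 5))² = (1/(10 + 2*12² + 4*12) - 6*0)² = (1/(10 + 2*144 + 48) + 0)² = (1/(10 + 288 + 48) + 0)² = (1/346 + 0)² = (1/346)² = 1/119716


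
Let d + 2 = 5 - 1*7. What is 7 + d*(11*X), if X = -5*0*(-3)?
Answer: 7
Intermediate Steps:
d = -4 (d = -2 + (5 - 1*7) = -2 + (5 - 7) = -2 - 2 = -4)
X = 0 (X = 0*(-3) = 0)
7 + d*(11*X) = 7 - 44*0 = 7 - 4*0 = 7 + 0 = 7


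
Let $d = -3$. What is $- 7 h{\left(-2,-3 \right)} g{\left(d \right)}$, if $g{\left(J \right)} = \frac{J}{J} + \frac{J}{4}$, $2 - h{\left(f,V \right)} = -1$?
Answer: $- \frac{21}{4} \approx -5.25$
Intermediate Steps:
$h{\left(f,V \right)} = 3$ ($h{\left(f,V \right)} = 2 - -1 = 2 + 1 = 3$)
$g{\left(J \right)} = 1 + \frac{J}{4}$ ($g{\left(J \right)} = 1 + J \frac{1}{4} = 1 + \frac{J}{4}$)
$- 7 h{\left(-2,-3 \right)} g{\left(d \right)} = \left(-7\right) 3 \left(1 + \frac{1}{4} \left(-3\right)\right) = - 21 \left(1 - \frac{3}{4}\right) = \left(-21\right) \frac{1}{4} = - \frac{21}{4}$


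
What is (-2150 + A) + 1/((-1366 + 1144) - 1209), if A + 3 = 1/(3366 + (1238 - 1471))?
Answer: -9652596121/4483323 ≈ -2153.0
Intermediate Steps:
A = -9398/3133 (A = -3 + 1/(3366 + (1238 - 1471)) = -3 + 1/(3366 - 233) = -3 + 1/3133 = -9398/3133 ≈ -2.9997)
(-2150 + A) + 1/((-1366 + 1144) - 1209) = (-2150 - 9398/3133) + 1/((-1366 + 1144) - 1209) = -6745348/3133 + 1/(-222 - 1209) = -6745348/3133 + 1/(-1431) = -6745348/3133 - 1/1431 = -9652596121/4483323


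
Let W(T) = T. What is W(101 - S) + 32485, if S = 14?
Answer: 32572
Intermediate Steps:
W(101 - S) + 32485 = (101 - 1*14) + 32485 = (101 - 14) + 32485 = 87 + 32485 = 32572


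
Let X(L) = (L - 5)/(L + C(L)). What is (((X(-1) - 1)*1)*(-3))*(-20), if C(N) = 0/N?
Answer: 300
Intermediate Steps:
C(N) = 0
X(L) = (-5 + L)/L (X(L) = (L - 5)/(L + 0) = (-5 + L)/L)
(((X(-1) - 1)*1)*(-3))*(-20) = ((((-5 - 1)/(-1) - 1)*1)*(-3))*(-20) = (((-1*(-6) - 1)*1)*(-3))*(-20) = (((6 - 1)*1)*(-3))*(-20) = ((5*1)*(-3))*(-20) = (5*(-3))*(-20) = -15*(-20) = 300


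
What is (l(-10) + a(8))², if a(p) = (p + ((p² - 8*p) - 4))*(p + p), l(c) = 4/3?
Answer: 38416/9 ≈ 4268.4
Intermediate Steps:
l(c) = 4/3 (l(c) = 4*(⅓) = 4/3)
a(p) = 2*p*(-4 + p² - 7*p) (a(p) = (p + (-4 + p² - 8*p))*(2*p) = (-4 + p² - 7*p)*(2*p) = 2*p*(-4 + p² - 7*p))
(l(-10) + a(8))² = (4/3 + 2*8*(-4 + 8² - 7*8))² = (4/3 + 2*8*(-4 + 64 - 56))² = (4/3 + 2*8*4)² = (4/3 + 64)² = (196/3)² = 38416/9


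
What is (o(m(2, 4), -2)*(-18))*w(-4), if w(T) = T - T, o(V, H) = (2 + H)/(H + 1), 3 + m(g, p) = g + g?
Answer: 0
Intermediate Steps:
m(g, p) = -3 + 2*g (m(g, p) = -3 + (g + g) = -3 + 2*g)
o(V, H) = (2 + H)/(1 + H)
w(T) = 0
(o(m(2, 4), -2)*(-18))*w(-4) = (((2 - 2)/(1 - 2))*(-18))*0 = ((0/(-1))*(-18))*0 = (-1*0*(-18))*0 = (0*(-18))*0 = 0*0 = 0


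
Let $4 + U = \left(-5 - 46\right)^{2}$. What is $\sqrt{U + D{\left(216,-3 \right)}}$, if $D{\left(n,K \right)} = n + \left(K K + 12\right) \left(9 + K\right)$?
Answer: $\sqrt{2939} \approx 54.213$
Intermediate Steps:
$U = 2597$ ($U = -4 + \left(-5 - 46\right)^{2} = -4 + \left(-51\right)^{2} = -4 + 2601 = 2597$)
$D{\left(n,K \right)} = n + \left(9 + K\right) \left(12 + K^{2}\right)$ ($D{\left(n,K \right)} = n + \left(K^{2} + 12\right) \left(9 + K\right) = n + \left(12 + K^{2}\right) \left(9 + K\right) = n + \left(9 + K\right) \left(12 + K^{2}\right)$)
$\sqrt{U + D{\left(216,-3 \right)}} = \sqrt{2597 + \left(108 + 216 + \left(-3\right)^{3} + 9 \left(-3\right)^{2} + 12 \left(-3\right)\right)} = \sqrt{2597 + \left(108 + 216 - 27 + 9 \cdot 9 - 36\right)} = \sqrt{2597 + \left(108 + 216 - 27 + 81 - 36\right)} = \sqrt{2597 + 342} = \sqrt{2939}$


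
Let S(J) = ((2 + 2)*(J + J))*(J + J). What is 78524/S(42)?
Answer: 19631/7056 ≈ 2.7822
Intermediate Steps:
S(J) = 16*J² (S(J) = (4*(2*J))*(2*J) = (8*J)*(2*J) = 16*J²)
78524/S(42) = 78524/((16*42²)) = 78524/((16*1764)) = 78524/28224 = 78524*(1/28224) = 19631/7056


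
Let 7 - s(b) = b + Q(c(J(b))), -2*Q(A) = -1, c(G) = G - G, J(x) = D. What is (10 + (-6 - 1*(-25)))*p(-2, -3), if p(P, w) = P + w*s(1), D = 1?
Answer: -1073/2 ≈ -536.50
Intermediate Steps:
J(x) = 1
c(G) = 0
Q(A) = 1/2 (Q(A) = -1/2*(-1) = 1/2)
s(b) = 13/2 - b (s(b) = 7 - (b + 1/2) = 7 - (1/2 + b) = 7 + (-1/2 - b) = 13/2 - b)
p(P, w) = P + 11*w/2 (p(P, w) = P + w*(13/2 - 1*1) = P + w*(13/2 - 1) = P + w*(11/2) = P + 11*w/2)
(10 + (-6 - 1*(-25)))*p(-2, -3) = (10 + (-6 - 1*(-25)))*(-2 + (11/2)*(-3)) = (10 + (-6 + 25))*(-2 - 33/2) = (10 + 19)*(-37/2) = 29*(-37/2) = -1073/2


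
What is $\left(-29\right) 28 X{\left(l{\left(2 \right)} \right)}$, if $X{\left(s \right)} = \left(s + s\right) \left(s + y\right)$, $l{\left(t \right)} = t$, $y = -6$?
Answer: $12992$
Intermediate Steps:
$X{\left(s \right)} = 2 s \left(-6 + s\right)$ ($X{\left(s \right)} = \left(s + s\right) \left(s - 6\right) = 2 s \left(-6 + s\right)$)
$\left(-29\right) 28 X{\left(l{\left(2 \right)} \right)} = \left(-29\right) 28 \cdot 2 \cdot 2 \left(-6 + 2\right) = - 812 \cdot 2 \cdot 2 \left(-4\right) = \left(-812\right) \left(-16\right) = 12992$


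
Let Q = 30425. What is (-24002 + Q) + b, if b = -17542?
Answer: -11119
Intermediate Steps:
(-24002 + Q) + b = (-24002 + 30425) - 17542 = 6423 - 17542 = -11119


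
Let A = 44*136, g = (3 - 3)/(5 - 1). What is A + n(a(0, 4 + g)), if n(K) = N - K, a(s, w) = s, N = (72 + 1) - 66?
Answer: 5991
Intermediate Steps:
g = 0 (g = 0/4 = 0*(1/4) = 0)
N = 7 (N = 73 - 66 = 7)
A = 5984
n(K) = 7 - K
A + n(a(0, 4 + g)) = 5984 + (7 - 1*0) = 5984 + (7 + 0) = 5984 + 7 = 5991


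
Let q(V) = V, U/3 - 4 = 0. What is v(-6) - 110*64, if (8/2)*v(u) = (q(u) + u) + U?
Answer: -7040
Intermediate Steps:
U = 12 (U = 12 + 3*0 = 12 + 0 = 12)
v(u) = 3 + u/2 (v(u) = ((u + u) + 12)/4 = (2*u + 12)/4 = (12 + 2*u)/4 = 3 + u/2)
v(-6) - 110*64 = (3 + (1/2)*(-6)) - 110*64 = (3 - 3) - 7040 = 0 - 7040 = -7040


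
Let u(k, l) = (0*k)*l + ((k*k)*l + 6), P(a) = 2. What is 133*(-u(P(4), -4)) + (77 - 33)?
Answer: 1374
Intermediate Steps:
u(k, l) = 6 + l*k² (u(k, l) = 0*l + (k²*l + 6) = 0 + (l*k² + 6) = 0 + (6 + l*k²) = 6 + l*k²)
133*(-u(P(4), -4)) + (77 - 33) = 133*(-(6 - 4*2²)) + (77 - 33) = 133*(-(6 - 4*4)) + 44 = 133*(-(6 - 16)) + 44 = 133*(-1*(-10)) + 44 = 133*10 + 44 = 1330 + 44 = 1374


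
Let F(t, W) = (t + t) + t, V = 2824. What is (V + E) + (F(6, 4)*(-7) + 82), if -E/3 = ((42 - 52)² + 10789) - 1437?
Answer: -25576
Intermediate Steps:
E = -28356 (E = -3*(((42 - 52)² + 10789) - 1437) = -3*(((-10)² + 10789) - 1437) = -3*((100 + 10789) - 1437) = -3*(10889 - 1437) = -3*9452 = -28356)
F(t, W) = 3*t (F(t, W) = 2*t + t = 3*t)
(V + E) + (F(6, 4)*(-7) + 82) = (2824 - 28356) + ((3*6)*(-7) + 82) = -25532 + (18*(-7) + 82) = -25532 + (-126 + 82) = -25532 - 44 = -25576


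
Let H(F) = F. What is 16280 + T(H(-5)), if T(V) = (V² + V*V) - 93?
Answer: 16237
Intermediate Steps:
T(V) = -93 + 2*V² (T(V) = (V² + V²) - 93 = 2*V² - 93 = -93 + 2*V²)
16280 + T(H(-5)) = 16280 + (-93 + 2*(-5)²) = 16280 + (-93 + 2*25) = 16280 + (-93 + 50) = 16280 - 43 = 16237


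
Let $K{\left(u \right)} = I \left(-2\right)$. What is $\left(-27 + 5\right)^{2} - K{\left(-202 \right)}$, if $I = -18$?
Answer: $448$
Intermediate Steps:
$K{\left(u \right)} = 36$ ($K{\left(u \right)} = \left(-18\right) \left(-2\right) = 36$)
$\left(-27 + 5\right)^{2} - K{\left(-202 \right)} = \left(-27 + 5\right)^{2} - 36 = \left(-22\right)^{2} - 36 = 484 - 36 = 448$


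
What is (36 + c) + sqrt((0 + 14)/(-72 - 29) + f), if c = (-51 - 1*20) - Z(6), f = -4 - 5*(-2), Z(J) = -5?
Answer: -30 + 4*sqrt(3737)/101 ≈ -27.579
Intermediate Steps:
f = 6 (f = -4 + 10 = 6)
c = -66 (c = (-51 - 1*20) - 1*(-5) = (-51 - 20) + 5 = -71 + 5 = -66)
(36 + c) + sqrt((0 + 14)/(-72 - 29) + f) = (36 - 66) + sqrt((0 + 14)/(-72 - 29) + 6) = -30 + sqrt(14/(-101) + 6) = -30 + sqrt(14*(-1/101) + 6) = -30 + sqrt(-14/101 + 6) = -30 + sqrt(592/101) = -30 + 4*sqrt(3737)/101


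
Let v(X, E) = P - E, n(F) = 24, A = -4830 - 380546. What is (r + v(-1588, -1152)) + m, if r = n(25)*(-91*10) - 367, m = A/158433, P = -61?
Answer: -3345856604/158433 ≈ -21118.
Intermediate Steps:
A = -385376
m = -385376/158433 ≈ -2.4324
v(X, E) = -61 - E
r = -22207 (r = 24*(-91*10) - 367 = 24*(-910) - 367 = -21840 - 367 = -22207)
(r + v(-1588, -1152)) + m = (-22207 + (-61 - 1*(-1152))) - 385376/158433 = (-22207 + (-61 + 1152)) - 385376/158433 = (-22207 + 1091) - 385376/158433 = -21116 - 385376/158433 = -3345856604/158433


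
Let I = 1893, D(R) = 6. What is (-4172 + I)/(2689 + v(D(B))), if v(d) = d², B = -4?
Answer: -2279/2725 ≈ -0.83633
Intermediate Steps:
(-4172 + I)/(2689 + v(D(B))) = (-4172 + 1893)/(2689 + 6²) = -2279/(2689 + 36) = -2279/2725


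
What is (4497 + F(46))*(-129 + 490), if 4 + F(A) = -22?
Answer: 1614031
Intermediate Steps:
F(A) = -26 (F(A) = -4 - 22 = -26)
(4497 + F(46))*(-129 + 490) = (4497 - 26)*(-129 + 490) = 4471*361 = 1614031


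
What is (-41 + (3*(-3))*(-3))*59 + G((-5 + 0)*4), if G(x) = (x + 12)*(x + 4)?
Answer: -698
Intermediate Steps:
G(x) = (4 + x)*(12 + x) (G(x) = (12 + x)*(4 + x) = (4 + x)*(12 + x))
(-41 + (3*(-3))*(-3))*59 + G((-5 + 0)*4) = (-41 + (3*(-3))*(-3))*59 + (48 + ((-5 + 0)*4)² + 16*((-5 + 0)*4)) = (-41 - 9*(-3))*59 + (48 + (-5*4)² + 16*(-5*4)) = (-41 + 27)*59 + (48 + (-20)² + 16*(-20)) = -14*59 + (48 + 400 - 320) = -826 + 128 = -698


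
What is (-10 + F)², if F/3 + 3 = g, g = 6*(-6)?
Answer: 16129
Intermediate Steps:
g = -36
F = -117 (F = -9 + 3*(-36) = -9 - 108 = -117)
(-10 + F)² = (-10 - 117)² = (-127)² = 16129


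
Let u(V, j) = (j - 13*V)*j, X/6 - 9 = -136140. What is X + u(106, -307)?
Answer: -299491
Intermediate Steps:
X = -816786 (X = 54 + 6*(-136140) = 54 - 816840 = -816786)
u(V, j) = j*(j - 13*V)
X + u(106, -307) = -816786 - 307*(-307 - 13*106) = -816786 - 307*(-307 - 1378) = -816786 - 307*(-1685) = -816786 + 517295 = -299491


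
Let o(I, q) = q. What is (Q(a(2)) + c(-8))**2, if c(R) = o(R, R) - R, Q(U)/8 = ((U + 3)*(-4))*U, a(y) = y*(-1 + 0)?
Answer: 4096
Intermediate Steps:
a(y) = -y (a(y) = y*(-1) = -y)
Q(U) = 8*U*(-12 - 4*U) (Q(U) = 8*(((U + 3)*(-4))*U) = 8*(((3 + U)*(-4))*U) = 8*((-12 - 4*U)*U) = 8*(U*(-12 - 4*U)) = 8*U*(-12 - 4*U))
c(R) = 0 (c(R) = R - R = 0)
(Q(a(2)) + c(-8))**2 = (-32*(-1*2)*(3 - 1*2) + 0)**2 = (-32*(-2)*(3 - 2) + 0)**2 = (-32*(-2)*1 + 0)**2 = (64 + 0)**2 = 64**2 = 4096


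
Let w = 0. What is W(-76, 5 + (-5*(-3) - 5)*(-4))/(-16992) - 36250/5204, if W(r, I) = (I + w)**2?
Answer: -155583725/22106592 ≈ -7.0379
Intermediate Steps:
W(r, I) = I**2 (W(r, I) = (I + 0)**2 = I**2)
W(-76, 5 + (-5*(-3) - 5)*(-4))/(-16992) - 36250/5204 = (5 + (-5*(-3) - 5)*(-4))**2/(-16992) - 36250/5204 = (5 + (15 - 5)*(-4))**2*(-1/16992) - 36250*1/5204 = (5 + 10*(-4))**2*(-1/16992) - 18125/2602 = (5 - 40)**2*(-1/16992) - 18125/2602 = (-35)**2*(-1/16992) - 18125/2602 = 1225*(-1/16992) - 18125/2602 = -1225/16992 - 18125/2602 = -155583725/22106592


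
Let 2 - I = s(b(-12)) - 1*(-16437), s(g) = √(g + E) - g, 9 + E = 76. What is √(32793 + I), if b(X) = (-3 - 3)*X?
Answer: √(16430 - √139) ≈ 128.13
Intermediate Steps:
E = 67 (E = -9 + 76 = 67)
b(X) = -6*X
s(g) = √(67 + g) - g (s(g) = √(g + 67) - g = √(67 + g) - g)
I = -16363 - √139 (I = 2 - ((√(67 - 6*(-12)) - (-6)*(-12)) - 1*(-16437)) = 2 - ((√(67 + 72) - 1*72) + 16437) = 2 - ((√139 - 72) + 16437) = 2 - ((-72 + √139) + 16437) = 2 - (16365 + √139) = 2 + (-16365 - √139) = -16363 - √139 ≈ -16375.)
√(32793 + I) = √(32793 + (-16363 - √139)) = √(16430 - √139)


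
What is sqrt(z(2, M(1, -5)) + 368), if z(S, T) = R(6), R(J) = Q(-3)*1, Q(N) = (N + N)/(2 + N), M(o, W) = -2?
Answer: sqrt(374) ≈ 19.339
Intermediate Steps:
Q(N) = 2*N/(2 + N) (Q(N) = (2*N)/(2 + N) = 2*N/(2 + N))
R(J) = 6 (R(J) = (2*(-3)/(2 - 3))*1 = (2*(-3)/(-1))*1 = (2*(-3)*(-1))*1 = 6*1 = 6)
z(S, T) = 6
sqrt(z(2, M(1, -5)) + 368) = sqrt(6 + 368) = sqrt(374)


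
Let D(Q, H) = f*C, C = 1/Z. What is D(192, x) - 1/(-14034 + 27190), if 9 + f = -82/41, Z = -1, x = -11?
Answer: 144715/13156 ≈ 11.000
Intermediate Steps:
f = -11 (f = -9 - 82/41 = -9 - 82*1/41 = -9 - 2 = -11)
C = -1 (C = 1/(-1) = -1)
D(Q, H) = 11 (D(Q, H) = -11*(-1) = 11)
D(192, x) - 1/(-14034 + 27190) = 11 - 1/(-14034 + 27190) = 11 - 1/13156 = 144715/13156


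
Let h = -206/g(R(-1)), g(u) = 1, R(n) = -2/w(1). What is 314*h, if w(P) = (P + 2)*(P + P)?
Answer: -64684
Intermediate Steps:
w(P) = 2*P*(2 + P) (w(P) = (2 + P)*(2*P) = 2*P*(2 + P))
R(n) = -1/3 (R(n) = -2*1/(2*(2 + 1)) = -2/(2*1*3) = -2/6 = -2*1/6 = -1/3)
h = -206 (h = -206/1 = -206*1 = -206)
314*h = 314*(-206) = -64684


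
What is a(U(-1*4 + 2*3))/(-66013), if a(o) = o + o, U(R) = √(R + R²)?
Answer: -2*√6/66013 ≈ -7.4212e-5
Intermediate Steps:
a(o) = 2*o
a(U(-1*4 + 2*3))/(-66013) = (2*√((-1*4 + 2*3)*(1 + (-1*4 + 2*3))))/(-66013) = (2*√((-4 + 6)*(1 + (-4 + 6))))*(-1/66013) = (2*√(2*(1 + 2)))*(-1/66013) = (2*√(2*3))*(-1/66013) = (2*√6)*(-1/66013) = -2*√6/66013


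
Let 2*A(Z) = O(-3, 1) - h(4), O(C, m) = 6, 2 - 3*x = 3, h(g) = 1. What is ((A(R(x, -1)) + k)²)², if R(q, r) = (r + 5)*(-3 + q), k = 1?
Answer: 2401/16 ≈ 150.06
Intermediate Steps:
x = -⅓ (x = ⅔ - ⅓*3 = ⅔ - 1 = -⅓ ≈ -0.33333)
R(q, r) = (-3 + q)*(5 + r) (R(q, r) = (5 + r)*(-3 + q) = (-3 + q)*(5 + r))
A(Z) = 5/2 (A(Z) = (6 - 1*1)/2 = (6 - 1)/2 = (½)*5 = 5/2)
((A(R(x, -1)) + k)²)² = ((5/2 + 1)²)² = ((7/2)²)² = (49/4)² = 2401/16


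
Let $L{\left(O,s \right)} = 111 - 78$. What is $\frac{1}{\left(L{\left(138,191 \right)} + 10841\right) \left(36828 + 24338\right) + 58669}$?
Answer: $\frac{1}{665177753} \approx 1.5034 \cdot 10^{-9}$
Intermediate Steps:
$L{\left(O,s \right)} = 33$
$\frac{1}{\left(L{\left(138,191 \right)} + 10841\right) \left(36828 + 24338\right) + 58669} = \frac{1}{\left(33 + 10841\right) \left(36828 + 24338\right) + 58669} = \frac{1}{10874 \cdot 61166 + 58669} = \frac{1}{665119084 + 58669} = \frac{1}{665177753}$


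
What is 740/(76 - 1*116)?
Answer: -37/2 ≈ -18.500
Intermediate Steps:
740/(76 - 1*116) = 740/(76 - 116) = 740/(-40) = 740*(-1/40) = -37/2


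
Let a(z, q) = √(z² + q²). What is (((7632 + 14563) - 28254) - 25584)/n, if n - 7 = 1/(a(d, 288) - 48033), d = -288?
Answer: -255500998058241/56521242194 - 2278296*√2/28260621097 ≈ -4520.4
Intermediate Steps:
a(z, q) = √(q² + z²)
n = 7 + 1/(-48033 + 288*√2) (n = 7 + 1/(√(288² + (-288)²) - 48033) = 7 + 1/(√(82944 + 82944) - 48033) = 7 + 1/(√165888 - 48033) = 7 + 1/(288*√2 - 48033) = 7 + 1/(-48033 + 288*√2) ≈ 7.0000)
(((7632 + 14563) - 28254) - 25584)/n = (((7632 + 14563) - 28254) - 25584)/(199370054/28481521 - 32*√2/256333689) = ((22195 - 28254) - 25584)/(199370054/28481521 - 32*√2/256333689) = (-6059 - 25584)/(199370054/28481521 - 32*√2/256333689) = -31643/(199370054/28481521 - 32*√2/256333689)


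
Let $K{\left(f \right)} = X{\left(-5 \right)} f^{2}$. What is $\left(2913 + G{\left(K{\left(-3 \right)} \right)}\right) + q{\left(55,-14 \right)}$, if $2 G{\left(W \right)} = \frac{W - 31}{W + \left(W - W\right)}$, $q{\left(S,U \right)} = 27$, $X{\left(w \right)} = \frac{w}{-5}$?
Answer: $\frac{26449}{9} \approx 2938.8$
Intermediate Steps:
$X{\left(w \right)} = - \frac{w}{5}$ ($X{\left(w \right)} = w \left(- \frac{1}{5}\right) = - \frac{w}{5}$)
$K{\left(f \right)} = f^{2}$ ($K{\left(f \right)} = \left(- \frac{1}{5}\right) \left(-5\right) f^{2} = 1 f^{2} = f^{2}$)
$G{\left(W \right)} = \frac{-31 + W}{2 W}$ ($G{\left(W \right)} = \frac{\left(W - 31\right) \frac{1}{W + \left(W - W\right)}}{2} = \frac{\left(-31 + W\right) \frac{1}{W + 0}}{2} = \frac{\left(-31 + W\right) \frac{1}{W}}{2} = \frac{\frac{1}{W} \left(-31 + W\right)}{2} = \frac{-31 + W}{2 W}$)
$\left(2913 + G{\left(K{\left(-3 \right)} \right)}\right) + q{\left(55,-14 \right)} = \left(2913 + \frac{-31 + \left(-3\right)^{2}}{2 \left(-3\right)^{2}}\right) + 27 = \left(2913 + \frac{-31 + 9}{2 \cdot 9}\right) + 27 = \left(2913 + \frac{1}{2} \cdot \frac{1}{9} \left(-22\right)\right) + 27 = \left(2913 - \frac{11}{9}\right) + 27 = \frac{26206}{9} + 27 = \frac{26449}{9}$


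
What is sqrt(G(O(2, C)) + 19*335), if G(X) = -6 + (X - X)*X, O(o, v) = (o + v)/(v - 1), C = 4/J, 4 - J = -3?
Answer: sqrt(6359) ≈ 79.743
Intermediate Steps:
J = 7 (J = 4 - 1*(-3) = 4 + 3 = 7)
C = 4/7 ≈ 0.57143
O(o, v) = (o + v)/(-1 + v)
G(X) = -6 (G(X) = -6 + 0*X = -6 + 0 = -6)
sqrt(G(O(2, C)) + 19*335) = sqrt(-6 + 19*335) = sqrt(-6 + 6365) = sqrt(6359)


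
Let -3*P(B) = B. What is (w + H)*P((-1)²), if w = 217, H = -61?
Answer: -52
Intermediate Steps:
P(B) = -B/3
(w + H)*P((-1)²) = (217 - 61)*(-⅓*(-1)²) = 156*(-⅓*1) = 156*(-⅓) = -52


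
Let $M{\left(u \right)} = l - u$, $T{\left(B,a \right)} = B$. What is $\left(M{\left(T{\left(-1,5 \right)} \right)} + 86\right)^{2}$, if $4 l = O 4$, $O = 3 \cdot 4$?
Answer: $9801$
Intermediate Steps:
$O = 12$
$l = 12$ ($l = \frac{12 \cdot 4}{4} = \frac{1}{4} \cdot 48 = 12$)
$M{\left(u \right)} = 12 - u$
$\left(M{\left(T{\left(-1,5 \right)} \right)} + 86\right)^{2} = \left(\left(12 - -1\right) + 86\right)^{2} = \left(\left(12 + 1\right) + 86\right)^{2} = \left(13 + 86\right)^{2} = 99^{2} = 9801$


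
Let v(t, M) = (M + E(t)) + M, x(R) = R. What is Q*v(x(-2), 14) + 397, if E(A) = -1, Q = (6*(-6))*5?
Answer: -4463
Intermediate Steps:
Q = -180 (Q = -36*5 = -180)
v(t, M) = -1 + 2*M (v(t, M) = (M - 1) + M = (-1 + M) + M = -1 + 2*M)
Q*v(x(-2), 14) + 397 = -180*(-1 + 2*14) + 397 = -180*(-1 + 28) + 397 = -180*27 + 397 = -4860 + 397 = -4463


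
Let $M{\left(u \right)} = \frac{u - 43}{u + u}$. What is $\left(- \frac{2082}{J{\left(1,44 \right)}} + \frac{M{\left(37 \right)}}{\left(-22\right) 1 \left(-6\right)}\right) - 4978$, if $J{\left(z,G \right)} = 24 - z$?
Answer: $- \frac{189785751}{37444} \approx -5068.5$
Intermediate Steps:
$M{\left(u \right)} = \frac{-43 + u}{2 u}$
$\left(- \frac{2082}{J{\left(1,44 \right)}} + \frac{M{\left(37 \right)}}{\left(-22\right) 1 \left(-6\right)}\right) - 4978 = \left(- \frac{2082}{24 - 1} + \frac{\frac{1}{2} \cdot \frac{1}{37} \left(-43 + 37\right)}{\left(-22\right) 1 \left(-6\right)}\right) - 4978 = \left(- \frac{2082}{24 - 1} + \frac{\frac{1}{2} \cdot \frac{1}{37} \left(-6\right)}{\left(-22\right) \left(-6\right)}\right) - 4978 = \left(- \frac{2082}{23} - \frac{3}{37 \cdot 132}\right) - 4978 = \left(\left(-2082\right) \frac{1}{23} - \frac{1}{1628}\right) - 4978 = \left(- \frac{2082}{23} - \frac{1}{1628}\right) - 4978 = - \frac{3389519}{37444} - 4978 = - \frac{189785751}{37444}$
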